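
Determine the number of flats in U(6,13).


Flats of U(6,13): every subset of size < 6 is a flat, plus E itself.
Count = (13 choose 0) + (13 choose 1) + (13 choose 2) + (13 choose 3) + (13 choose 4) + (13 choose 5) + 1
     = 1 + 13 + 78 + 286 + 715 + 1287 + 1
     = 2381.

2381


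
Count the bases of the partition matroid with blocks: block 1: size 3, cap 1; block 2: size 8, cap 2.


A basis picks exactly ci elements from block i.
Number of bases = product of C(|Si|, ci).
= C(3,1) * C(8,2)
= 3 * 28
= 84.

84


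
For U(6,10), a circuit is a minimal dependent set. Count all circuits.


In U(6,10), circuits are the (7)-element subsets.
Any set of 7 elements is dependent, and removing any one element gives
an independent set of size 6, so it is a minimal dependent set.
Number of circuits = (10 choose 7) = 120.

120


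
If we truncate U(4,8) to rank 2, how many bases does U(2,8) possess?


Truncating U(4,8) to rank 2 gives U(2,8).
Bases of U(2,8) are all 2-element subsets of 8 elements.
Number of bases = C(8,2) = 8! / (2! * 6!) = 28.

28


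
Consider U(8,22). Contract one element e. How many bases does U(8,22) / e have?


Contracting e from U(8,22) gives U(7,21).
Bases of U(7,21) = (21 choose 7) = 116280.

116280


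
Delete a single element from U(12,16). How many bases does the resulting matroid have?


Deleting e from U(12,16) gives U(12,15) since n > r.
Bases of U(12,15) = C(15,12) = 15! / (12! * 3!) = 455.

455


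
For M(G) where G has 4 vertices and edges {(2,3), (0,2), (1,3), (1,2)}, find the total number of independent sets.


An independent set in a graphic matroid is an acyclic edge subset.
G has 4 vertices and 4 edges.
Enumerate all 2^4 = 16 subsets, checking for acyclicity.
Total independent sets = 14.

14


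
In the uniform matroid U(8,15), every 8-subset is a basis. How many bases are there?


Bases of U(8,15) are all 8-element subsets of the 15-element ground set.
Number of bases = C(15,8).
C(15,8) = 15! / (8! * 7!) = 6435.

6435


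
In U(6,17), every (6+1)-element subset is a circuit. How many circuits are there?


In U(6,17), circuits are the (7)-element subsets.
Any set of 7 elements is dependent, and removing any one element gives
an independent set of size 6, so it is a minimal dependent set.
Number of circuits = C(17,7) = 19448.

19448


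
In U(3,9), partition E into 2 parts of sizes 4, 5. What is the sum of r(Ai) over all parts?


r(Ai) = min(|Ai|, 3) for each part.
Sum = min(4,3) + min(5,3)
    = 3 + 3
    = 6.

6


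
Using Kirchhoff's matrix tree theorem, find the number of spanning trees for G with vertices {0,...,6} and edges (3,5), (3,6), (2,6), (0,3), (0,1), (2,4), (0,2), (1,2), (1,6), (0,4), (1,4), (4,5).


By Kirchhoff's matrix tree theorem, the number of spanning trees equals
the determinant of any cofactor of the Laplacian matrix L.
G has 7 vertices and 12 edges.
Computing the (6 x 6) cofactor determinant gives 340.

340


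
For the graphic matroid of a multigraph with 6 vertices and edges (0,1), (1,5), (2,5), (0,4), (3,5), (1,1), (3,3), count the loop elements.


In a graphic matroid, a loop is a self-loop edge (u,u) with rank 0.
Examining all 7 edges for self-loops...
Self-loops found: (1,1), (3,3)
Number of loops = 2.

2


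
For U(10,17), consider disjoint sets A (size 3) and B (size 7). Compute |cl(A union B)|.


|A union B| = 3 + 7 = 10 (disjoint).
In U(10,17), cl(S) = S if |S| < 10, else cl(S) = E.
Since 10 >= 10, cl(A union B) = E.
|cl(A union B)| = 17.

17


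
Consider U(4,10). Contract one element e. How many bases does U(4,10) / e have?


Contracting e from U(4,10) gives U(3,9).
Bases of U(3,9) = C(9,3) = 9! / (3! * 6!) = 84.

84


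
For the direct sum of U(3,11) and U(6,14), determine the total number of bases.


Bases of a direct sum M1 + M2: |B| = |B(M1)| * |B(M2)|.
|B(U(3,11))| = C(11,3) = 165.
|B(U(6,14))| = C(14,6) = 3003.
Total bases = 165 * 3003 = 495495.

495495


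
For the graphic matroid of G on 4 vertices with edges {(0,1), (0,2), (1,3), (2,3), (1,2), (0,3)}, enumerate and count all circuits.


A circuit in a graphic matroid = edge set of a simple cycle.
G has 4 vertices and 6 edges.
Enumerating all minimal edge subsets forming cycles...
Total circuits found: 7.

7


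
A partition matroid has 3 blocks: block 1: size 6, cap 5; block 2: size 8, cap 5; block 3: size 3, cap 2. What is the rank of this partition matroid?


Rank of a partition matroid = sum of min(|Si|, ci) for each block.
= min(6,5) + min(8,5) + min(3,2)
= 5 + 5 + 2
= 12.

12


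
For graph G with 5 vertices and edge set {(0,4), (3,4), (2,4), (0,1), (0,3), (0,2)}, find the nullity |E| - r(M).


Cycle rank (nullity) = |E| - r(M) = |E| - (|V| - c).
|E| = 6, |V| = 5, c = 1.
Nullity = 6 - (5 - 1) = 6 - 4 = 2.

2


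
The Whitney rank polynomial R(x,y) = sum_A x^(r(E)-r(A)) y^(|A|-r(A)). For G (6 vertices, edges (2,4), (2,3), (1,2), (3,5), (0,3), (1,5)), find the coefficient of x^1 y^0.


R(x,y) = sum over A in 2^E of x^(r(E)-r(A)) * y^(|A|-r(A)).
G has 6 vertices, 6 edges. r(E) = 5.
Enumerate all 2^6 = 64 subsets.
Count subsets with r(E)-r(A)=1 and |A|-r(A)=0: 14.

14


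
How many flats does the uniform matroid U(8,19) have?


Flats of U(8,19): every subset of size < 8 is a flat, plus E itself.
Count = (19 choose 0) + (19 choose 1) + (19 choose 2) + (19 choose 3) + (19 choose 4) + (19 choose 5) + (19 choose 6) + (19 choose 7) + 1
     = 1 + 19 + 171 + 969 + 3876 + 11628 + 27132 + 50388 + 1
     = 94185.

94185


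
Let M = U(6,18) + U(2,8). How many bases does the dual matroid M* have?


(M1+M2)* = M1* + M2*.
M1* = U(12,18), bases: C(18,12) = 18564.
M2* = U(6,8), bases: C(8,6) = 28.
|B(M*)| = 18564 * 28 = 519792.

519792


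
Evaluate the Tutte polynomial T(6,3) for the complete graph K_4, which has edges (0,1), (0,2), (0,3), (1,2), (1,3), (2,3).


T(K_4; x,y) = x^3 + 3x^2 + 4xy + 2x + y^3 + 3y^2 + 2y.
Substituting x=6, y=3:
= 216 + 108 + 72 + 12 + 27 + 27 + 6
= 468.

468


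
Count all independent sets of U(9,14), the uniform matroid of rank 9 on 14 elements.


Independent sets of U(9,14) are all subsets of size <= 9.
Count = C(14,0) + C(14,1) + C(14,2) + C(14,3) + C(14,4) + C(14,5) + C(14,6) + C(14,7) + C(14,8) + C(14,9)
     = 1 + 14 + 91 + 364 + 1001 + 2002 + 3003 + 3432 + 3003 + 2002
     = 14913.

14913


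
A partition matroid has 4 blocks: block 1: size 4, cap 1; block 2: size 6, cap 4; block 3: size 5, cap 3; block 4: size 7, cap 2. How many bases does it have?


A basis picks exactly ci elements from block i.
Number of bases = product of C(|Si|, ci).
= C(4,1) * C(6,4) * C(5,3) * C(7,2)
= 4 * 15 * 10 * 21
= 12600.

12600


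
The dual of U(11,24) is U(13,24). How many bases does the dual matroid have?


The dual of U(r,n) is U(n-r, n) = U(13,24).
Bases of U(13,24) are all (13)-element subsets.
|B(M*)| = C(24,13) = 2496144.

2496144


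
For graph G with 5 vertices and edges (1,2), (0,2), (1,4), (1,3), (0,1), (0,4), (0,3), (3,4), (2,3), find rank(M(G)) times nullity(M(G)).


r(M) = |V| - c = 5 - 1 = 4.
nullity = |E| - r(M) = 9 - 4 = 5.
Product = 4 * 5 = 20.

20


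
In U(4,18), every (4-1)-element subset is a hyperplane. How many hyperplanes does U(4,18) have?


Hyperplanes of U(4,18) are flats of rank 3.
In a uniform matroid, these are exactly the (3)-element subsets.
Count = C(18,3) = 18! / (3! * 15!) = 816.

816


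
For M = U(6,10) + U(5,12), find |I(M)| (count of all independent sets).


For a direct sum, |I(M1+M2)| = |I(M1)| * |I(M2)|.
|I(U(6,10))| = sum C(10,k) for k=0..6 = 848.
|I(U(5,12))| = sum C(12,k) for k=0..5 = 1586.
Total = 848 * 1586 = 1344928.

1344928


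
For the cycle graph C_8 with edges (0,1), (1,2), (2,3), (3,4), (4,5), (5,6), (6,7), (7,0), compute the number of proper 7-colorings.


P(C_8, k) = (k-1)^8 + (-1)^8*(k-1).
P(7) = (6)^8 + 6
= 1679616 + 6 = 1679622.

1679622


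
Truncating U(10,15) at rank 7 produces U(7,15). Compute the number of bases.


Truncating U(10,15) to rank 7 gives U(7,15).
Bases of U(7,15) are all 7-element subsets of 15 elements.
Number of bases = C(15,7) = 15! / (7! * 8!) = 6435.

6435


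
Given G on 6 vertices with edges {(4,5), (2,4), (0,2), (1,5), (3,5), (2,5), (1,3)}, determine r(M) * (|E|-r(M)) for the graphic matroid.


r(M) = |V| - c = 6 - 1 = 5.
nullity = |E| - r(M) = 7 - 5 = 2.
Product = 5 * 2 = 10.

10


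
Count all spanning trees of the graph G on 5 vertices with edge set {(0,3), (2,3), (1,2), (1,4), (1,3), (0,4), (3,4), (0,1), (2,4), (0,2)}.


By Kirchhoff's matrix tree theorem, the number of spanning trees equals
the determinant of any cofactor of the Laplacian matrix L.
G has 5 vertices and 10 edges.
Computing the (4 x 4) cofactor determinant gives 125.

125


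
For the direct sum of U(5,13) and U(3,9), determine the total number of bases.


Bases of a direct sum M1 + M2: |B| = |B(M1)| * |B(M2)|.
|B(U(5,13))| = C(13,5) = 1287.
|B(U(3,9))| = C(9,3) = 84.
Total bases = 1287 * 84 = 108108.

108108


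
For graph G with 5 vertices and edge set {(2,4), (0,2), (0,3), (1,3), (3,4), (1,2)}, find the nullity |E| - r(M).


Cycle rank (nullity) = |E| - r(M) = |E| - (|V| - c).
|E| = 6, |V| = 5, c = 1.
Nullity = 6 - (5 - 1) = 6 - 4 = 2.

2


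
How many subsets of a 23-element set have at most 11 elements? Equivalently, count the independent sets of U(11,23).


Independent sets of U(11,23) are all subsets of size <= 11.
Count = (23 choose 0) + (23 choose 1) + (23 choose 2) + (23 choose 3) + (23 choose 4) + (23 choose 5) + (23 choose 6) + (23 choose 7) + (23 choose 8) + (23 choose 9) + (23 choose 10) + (23 choose 11)
     = 1 + 23 + 253 + 1771 + 8855 + 33649 + 100947 + 245157 + 490314 + 817190 + 1144066 + 1352078
     = 4194304.

4194304


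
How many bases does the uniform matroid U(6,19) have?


Bases of U(6,19) are all 6-element subsets of the 19-element ground set.
Number of bases = C(19,6).
(19 choose 6) = 27132.

27132


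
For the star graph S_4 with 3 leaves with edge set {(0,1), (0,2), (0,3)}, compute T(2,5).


A star on 4 vertices is a tree with 3 edges.
T(x,y) = x^(3) for any tree.
T(2,5) = 2^3 = 8.

8


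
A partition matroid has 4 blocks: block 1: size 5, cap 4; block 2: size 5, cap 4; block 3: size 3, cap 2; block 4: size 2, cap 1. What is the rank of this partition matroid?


Rank of a partition matroid = sum of min(|Si|, ci) for each block.
= min(5,4) + min(5,4) + min(3,2) + min(2,1)
= 4 + 4 + 2 + 1
= 11.

11


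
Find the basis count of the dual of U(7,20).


The dual of U(r,n) is U(n-r, n) = U(13,20).
Bases of U(13,20) are all (13)-element subsets.
|B(M*)| = C(20,13) = 77520.

77520


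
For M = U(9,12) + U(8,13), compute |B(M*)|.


(M1+M2)* = M1* + M2*.
M1* = U(3,12), bases: C(12,3) = 220.
M2* = U(5,13), bases: C(13,5) = 1287.
|B(M*)| = 220 * 1287 = 283140.

283140


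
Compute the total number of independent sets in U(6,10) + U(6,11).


For a direct sum, |I(M1+M2)| = |I(M1)| * |I(M2)|.
|I(U(6,10))| = sum C(10,k) for k=0..6 = 848.
|I(U(6,11))| = sum C(11,k) for k=0..6 = 1486.
Total = 848 * 1486 = 1260128.

1260128


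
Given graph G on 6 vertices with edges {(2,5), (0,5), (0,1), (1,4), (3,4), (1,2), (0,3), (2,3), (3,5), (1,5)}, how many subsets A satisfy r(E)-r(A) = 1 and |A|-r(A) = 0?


R(x,y) = sum over A in 2^E of x^(r(E)-r(A)) * y^(|A|-r(A)).
G has 6 vertices, 10 edges. r(E) = 5.
Enumerate all 2^10 = 1024 subsets.
Count subsets with r(E)-r(A)=1 and |A|-r(A)=0: 174.

174


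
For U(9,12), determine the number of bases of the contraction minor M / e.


Contracting e from U(9,12) gives U(8,11).
Bases of U(8,11) = C(11,8) = 165.

165


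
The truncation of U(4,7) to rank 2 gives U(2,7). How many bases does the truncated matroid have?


Truncating U(4,7) to rank 2 gives U(2,7).
Bases of U(2,7) are all 2-element subsets of 7 elements.
Number of bases = C(7,2) = 7! / (2! * 5!) = 21.

21


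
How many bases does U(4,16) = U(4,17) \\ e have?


Deleting e from U(4,17) gives U(4,16) since n > r.
Bases of U(4,16) = (16 choose 4) = 1820.

1820


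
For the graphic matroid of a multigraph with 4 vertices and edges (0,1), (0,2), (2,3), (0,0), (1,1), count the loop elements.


In a graphic matroid, a loop is a self-loop edge (u,u) with rank 0.
Examining all 5 edges for self-loops...
Self-loops found: (0,0), (1,1)
Number of loops = 2.

2


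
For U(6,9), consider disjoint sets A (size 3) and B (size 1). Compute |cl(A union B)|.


|A union B| = 3 + 1 = 4 (disjoint).
In U(6,9), cl(S) = S if |S| < 6, else cl(S) = E.
Since 4 < 6, cl(A union B) = A union B.
|cl(A union B)| = 4.

4


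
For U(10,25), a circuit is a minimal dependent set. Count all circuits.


In U(10,25), circuits are the (11)-element subsets.
Any set of 11 elements is dependent, and removing any one element gives
an independent set of size 10, so it is a minimal dependent set.
Number of circuits = C(25,11) = 4457400.

4457400


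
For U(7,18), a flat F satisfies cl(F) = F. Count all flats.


Flats of U(7,18): every subset of size < 7 is a flat, plus E itself.
Count = (18 choose 0) + (18 choose 1) + (18 choose 2) + (18 choose 3) + (18 choose 4) + (18 choose 5) + (18 choose 6) + 1
     = 1 + 18 + 153 + 816 + 3060 + 8568 + 18564 + 1
     = 31181.

31181


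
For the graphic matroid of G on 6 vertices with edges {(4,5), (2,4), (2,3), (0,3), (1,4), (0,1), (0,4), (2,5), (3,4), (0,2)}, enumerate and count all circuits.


A circuit in a graphic matroid = edge set of a simple cycle.
G has 6 vertices and 10 edges.
Enumerating all minimal edge subsets forming cycles...
Total circuits found: 19.

19


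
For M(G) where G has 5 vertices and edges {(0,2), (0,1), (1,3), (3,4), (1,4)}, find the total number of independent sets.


An independent set in a graphic matroid is an acyclic edge subset.
G has 5 vertices and 5 edges.
Enumerate all 2^5 = 32 subsets, checking for acyclicity.
Total independent sets = 28.

28


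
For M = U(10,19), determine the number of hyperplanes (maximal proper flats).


Hyperplanes of U(10,19) are flats of rank 9.
In a uniform matroid, these are exactly the (9)-element subsets.
Count = C(19,9) = 92378.

92378


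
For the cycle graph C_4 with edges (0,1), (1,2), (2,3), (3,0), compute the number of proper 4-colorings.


P(C_4, k) = (k-1)^4 + (-1)^4*(k-1).
P(4) = (3)^4 + 3
= 81 + 3 = 84.

84


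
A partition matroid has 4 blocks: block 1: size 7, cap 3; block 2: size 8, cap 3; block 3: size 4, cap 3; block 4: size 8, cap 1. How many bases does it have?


A basis picks exactly ci elements from block i.
Number of bases = product of C(|Si|, ci).
= C(7,3) * C(8,3) * C(4,3) * C(8,1)
= 35 * 56 * 4 * 8
= 62720.

62720


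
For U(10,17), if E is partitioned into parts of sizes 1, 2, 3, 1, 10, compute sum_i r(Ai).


r(Ai) = min(|Ai|, 10) for each part.
Sum = min(1,10) + min(2,10) + min(3,10) + min(1,10) + min(10,10)
    = 1 + 2 + 3 + 1 + 10
    = 17.

17


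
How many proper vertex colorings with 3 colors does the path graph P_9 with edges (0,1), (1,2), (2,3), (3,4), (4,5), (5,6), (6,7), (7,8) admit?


P(P_9, k) = k * (k-1)^(8).
P(3) = 3 * 2^8 = 3 * 256 = 768.

768


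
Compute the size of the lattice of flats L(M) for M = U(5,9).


Flats of U(5,9): every subset of size < 5 is a flat, plus E itself.
Count = C(9,0) + C(9,1) + C(9,2) + C(9,3) + C(9,4) + 1
     = 1 + 9 + 36 + 84 + 126 + 1
     = 257.

257


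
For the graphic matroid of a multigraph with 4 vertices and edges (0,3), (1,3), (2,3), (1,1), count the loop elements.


In a graphic matroid, a loop is a self-loop edge (u,u) with rank 0.
Examining all 4 edges for self-loops...
Self-loops found: (1,1)
Number of loops = 1.

1


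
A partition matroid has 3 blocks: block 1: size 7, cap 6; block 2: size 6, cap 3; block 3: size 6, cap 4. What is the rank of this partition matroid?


Rank of a partition matroid = sum of min(|Si|, ci) for each block.
= min(7,6) + min(6,3) + min(6,4)
= 6 + 3 + 4
= 13.

13


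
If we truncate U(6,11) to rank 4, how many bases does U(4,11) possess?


Truncating U(6,11) to rank 4 gives U(4,11).
Bases of U(4,11) are all 4-element subsets of 11 elements.
Number of bases = (11 choose 4) = 330.

330


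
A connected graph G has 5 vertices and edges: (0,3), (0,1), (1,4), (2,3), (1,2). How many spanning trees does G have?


By Kirchhoff's matrix tree theorem, the number of spanning trees equals
the determinant of any cofactor of the Laplacian matrix L.
G has 5 vertices and 5 edges.
Computing the (4 x 4) cofactor determinant gives 4.

4


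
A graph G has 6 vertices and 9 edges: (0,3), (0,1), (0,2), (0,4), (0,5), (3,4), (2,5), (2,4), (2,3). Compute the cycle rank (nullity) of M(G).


Cycle rank (nullity) = |E| - r(M) = |E| - (|V| - c).
|E| = 9, |V| = 6, c = 1.
Nullity = 9 - (6 - 1) = 9 - 5 = 4.

4


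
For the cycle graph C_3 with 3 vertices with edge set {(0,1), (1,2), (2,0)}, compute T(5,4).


T(C_3; x,y) = x + x^2 + ... + x^(2) + y.
T(5,4) = 5^1 + 5^2 + 4
= 5 + 25 + 4
= 34.

34


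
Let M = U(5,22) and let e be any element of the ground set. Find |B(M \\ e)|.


Deleting e from U(5,22) gives U(5,21) since n > r.
Bases of U(5,21) = C(21,5) = 21! / (5! * 16!) = 20349.

20349


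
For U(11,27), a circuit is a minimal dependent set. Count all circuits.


In U(11,27), circuits are the (12)-element subsets.
Any set of 12 elements is dependent, and removing any one element gives
an independent set of size 11, so it is a minimal dependent set.
Number of circuits = (27 choose 12) = 17383860.

17383860


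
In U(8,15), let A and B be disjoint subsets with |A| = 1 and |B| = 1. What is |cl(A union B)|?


|A union B| = 1 + 1 = 2 (disjoint).
In U(8,15), cl(S) = S if |S| < 8, else cl(S) = E.
Since 2 < 8, cl(A union B) = A union B.
|cl(A union B)| = 2.

2


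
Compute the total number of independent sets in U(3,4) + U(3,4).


For a direct sum, |I(M1+M2)| = |I(M1)| * |I(M2)|.
|I(U(3,4))| = sum C(4,k) for k=0..3 = 15.
|I(U(3,4))| = sum C(4,k) for k=0..3 = 15.
Total = 15 * 15 = 225.

225


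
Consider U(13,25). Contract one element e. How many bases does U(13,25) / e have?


Contracting e from U(13,25) gives U(12,24).
Bases of U(12,24) = C(24,12) = 24! / (12! * 12!) = 2704156.

2704156


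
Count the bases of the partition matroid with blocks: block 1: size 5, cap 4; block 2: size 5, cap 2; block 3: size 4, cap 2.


A basis picks exactly ci elements from block i.
Number of bases = product of C(|Si|, ci).
= C(5,4) * C(5,2) * C(4,2)
= 5 * 10 * 6
= 300.

300


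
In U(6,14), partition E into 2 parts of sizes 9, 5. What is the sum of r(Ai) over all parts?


r(Ai) = min(|Ai|, 6) for each part.
Sum = min(9,6) + min(5,6)
    = 6 + 5
    = 11.

11


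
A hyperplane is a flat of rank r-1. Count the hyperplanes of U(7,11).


Hyperplanes of U(7,11) are flats of rank 6.
In a uniform matroid, these are exactly the (6)-element subsets.
Count = (11 choose 6) = 462.

462


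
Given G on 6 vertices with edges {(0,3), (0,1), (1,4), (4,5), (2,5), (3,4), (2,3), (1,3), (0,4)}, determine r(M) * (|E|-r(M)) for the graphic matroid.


r(M) = |V| - c = 6 - 1 = 5.
nullity = |E| - r(M) = 9 - 5 = 4.
Product = 5 * 4 = 20.

20


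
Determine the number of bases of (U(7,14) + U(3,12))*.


(M1+M2)* = M1* + M2*.
M1* = U(7,14), bases: C(14,7) = 3432.
M2* = U(9,12), bases: C(12,9) = 220.
|B(M*)| = 3432 * 220 = 755040.

755040


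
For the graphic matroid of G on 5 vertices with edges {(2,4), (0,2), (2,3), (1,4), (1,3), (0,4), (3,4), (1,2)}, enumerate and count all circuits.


A circuit in a graphic matroid = edge set of a simple cycle.
G has 5 vertices and 8 edges.
Enumerating all minimal edge subsets forming cycles...
Total circuits found: 12.

12


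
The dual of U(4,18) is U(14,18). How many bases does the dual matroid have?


The dual of U(r,n) is U(n-r, n) = U(14,18).
Bases of U(14,18) are all (14)-element subsets.
|B(M*)| = (18 choose 14) = 3060.

3060


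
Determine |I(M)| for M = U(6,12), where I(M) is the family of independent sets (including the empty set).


Independent sets of U(6,12) are all subsets of size <= 6.
Count = (12 choose 0) + (12 choose 1) + (12 choose 2) + (12 choose 3) + (12 choose 4) + (12 choose 5) + (12 choose 6)
     = 1 + 12 + 66 + 220 + 495 + 792 + 924
     = 2510.

2510


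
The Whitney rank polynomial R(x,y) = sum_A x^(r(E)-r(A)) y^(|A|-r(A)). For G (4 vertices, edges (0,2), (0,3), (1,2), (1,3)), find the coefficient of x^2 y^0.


R(x,y) = sum over A in 2^E of x^(r(E)-r(A)) * y^(|A|-r(A)).
G has 4 vertices, 4 edges. r(E) = 3.
Enumerate all 2^4 = 16 subsets.
Count subsets with r(E)-r(A)=2 and |A|-r(A)=0: 4.

4


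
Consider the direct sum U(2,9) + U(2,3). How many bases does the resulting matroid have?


Bases of a direct sum M1 + M2: |B| = |B(M1)| * |B(M2)|.
|B(U(2,9))| = C(9,2) = 36.
|B(U(2,3))| = C(3,2) = 3.
Total bases = 36 * 3 = 108.

108


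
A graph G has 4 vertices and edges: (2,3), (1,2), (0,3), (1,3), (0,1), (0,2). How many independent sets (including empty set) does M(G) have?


An independent set in a graphic matroid is an acyclic edge subset.
G has 4 vertices and 6 edges.
Enumerate all 2^6 = 64 subsets, checking for acyclicity.
Total independent sets = 38.

38


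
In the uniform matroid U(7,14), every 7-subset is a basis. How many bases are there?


Bases of U(7,14) are all 7-element subsets of the 14-element ground set.
Number of bases = C(14,7).
(14 choose 7) = 3432.

3432


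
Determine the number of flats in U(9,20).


Flats of U(9,20): every subset of size < 9 is a flat, plus E itself.
Count = C(20,0) + C(20,1) + C(20,2) + C(20,3) + C(20,4) + C(20,5) + C(20,6) + C(20,7) + C(20,8) + 1
     = 1 + 20 + 190 + 1140 + 4845 + 15504 + 38760 + 77520 + 125970 + 1
     = 263951.

263951


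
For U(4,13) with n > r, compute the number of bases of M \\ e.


Deleting e from U(4,13) gives U(4,12) since n > r.
Bases of U(4,12) = C(12,4) = (12 * 11 * 10 * 9) / (1 * 2 * 3 * 4) = 495.

495


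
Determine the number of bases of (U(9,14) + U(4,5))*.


(M1+M2)* = M1* + M2*.
M1* = U(5,14), bases: C(14,5) = 2002.
M2* = U(1,5), bases: C(5,1) = 5.
|B(M*)| = 2002 * 5 = 10010.

10010


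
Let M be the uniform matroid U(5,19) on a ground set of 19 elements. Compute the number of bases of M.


Bases of U(5,19) are all 5-element subsets of the 19-element ground set.
Number of bases = C(19,5).
(19 choose 5) = 11628.

11628


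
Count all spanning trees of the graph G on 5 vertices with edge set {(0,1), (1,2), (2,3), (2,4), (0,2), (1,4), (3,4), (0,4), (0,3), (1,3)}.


By Kirchhoff's matrix tree theorem, the number of spanning trees equals
the determinant of any cofactor of the Laplacian matrix L.
G has 5 vertices and 10 edges.
Computing the (4 x 4) cofactor determinant gives 125.

125


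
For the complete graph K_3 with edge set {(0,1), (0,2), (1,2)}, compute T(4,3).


T(K_3; x,y) = x^2 + x + y.
T(4,3) = 16 + 4 + 3 = 23.

23


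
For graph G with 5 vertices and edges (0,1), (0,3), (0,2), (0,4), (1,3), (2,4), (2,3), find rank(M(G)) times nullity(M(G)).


r(M) = |V| - c = 5 - 1 = 4.
nullity = |E| - r(M) = 7 - 4 = 3.
Product = 4 * 3 = 12.

12


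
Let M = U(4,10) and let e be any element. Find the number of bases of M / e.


Contracting e from U(4,10) gives U(3,9).
Bases of U(3,9) = (9 choose 3) = 84.

84


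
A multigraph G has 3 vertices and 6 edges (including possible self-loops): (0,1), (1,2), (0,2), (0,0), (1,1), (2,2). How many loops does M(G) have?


In a graphic matroid, a loop is a self-loop edge (u,u) with rank 0.
Examining all 6 edges for self-loops...
Self-loops found: (0,0), (1,1), (2,2)
Number of loops = 3.

3


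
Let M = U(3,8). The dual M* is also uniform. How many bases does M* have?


The dual of U(r,n) is U(n-r, n) = U(5,8).
Bases of U(5,8) are all (5)-element subsets.
|B(M*)| = C(8,5) = 8! / (5! * 3!) = 56.

56


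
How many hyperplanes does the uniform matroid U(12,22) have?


Hyperplanes of U(12,22) are flats of rank 11.
In a uniform matroid, these are exactly the (11)-element subsets.
Count = (22 choose 11) = 705432.

705432


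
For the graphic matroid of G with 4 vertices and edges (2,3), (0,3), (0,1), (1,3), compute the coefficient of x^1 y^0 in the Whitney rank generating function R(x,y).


R(x,y) = sum over A in 2^E of x^(r(E)-r(A)) * y^(|A|-r(A)).
G has 4 vertices, 4 edges. r(E) = 3.
Enumerate all 2^4 = 16 subsets.
Count subsets with r(E)-r(A)=1 and |A|-r(A)=0: 6.

6


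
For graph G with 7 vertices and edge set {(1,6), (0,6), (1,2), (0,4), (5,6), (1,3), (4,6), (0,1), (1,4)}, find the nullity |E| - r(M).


Cycle rank (nullity) = |E| - r(M) = |E| - (|V| - c).
|E| = 9, |V| = 7, c = 1.
Nullity = 9 - (7 - 1) = 9 - 6 = 3.

3


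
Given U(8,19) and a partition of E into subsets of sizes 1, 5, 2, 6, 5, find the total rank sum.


r(Ai) = min(|Ai|, 8) for each part.
Sum = min(1,8) + min(5,8) + min(2,8) + min(6,8) + min(5,8)
    = 1 + 5 + 2 + 6 + 5
    = 19.

19


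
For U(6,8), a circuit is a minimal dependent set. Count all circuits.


In U(6,8), circuits are the (7)-element subsets.
Any set of 7 elements is dependent, and removing any one element gives
an independent set of size 6, so it is a minimal dependent set.
Number of circuits = C(8,7) = 8! / (7! * 1!) = 8.

8


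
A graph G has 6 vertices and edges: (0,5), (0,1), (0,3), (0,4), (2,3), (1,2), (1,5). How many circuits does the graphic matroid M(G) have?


A circuit in a graphic matroid = edge set of a simple cycle.
G has 6 vertices and 7 edges.
Enumerating all minimal edge subsets forming cycles...
Total circuits found: 3.

3


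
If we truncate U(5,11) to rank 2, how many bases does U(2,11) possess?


Truncating U(5,11) to rank 2 gives U(2,11).
Bases of U(2,11) are all 2-element subsets of 11 elements.
Number of bases = (11 choose 2) = 55.

55


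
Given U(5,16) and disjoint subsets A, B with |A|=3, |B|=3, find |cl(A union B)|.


|A union B| = 3 + 3 = 6 (disjoint).
In U(5,16), cl(S) = S if |S| < 5, else cl(S) = E.
Since 6 >= 5, cl(A union B) = E.
|cl(A union B)| = 16.

16


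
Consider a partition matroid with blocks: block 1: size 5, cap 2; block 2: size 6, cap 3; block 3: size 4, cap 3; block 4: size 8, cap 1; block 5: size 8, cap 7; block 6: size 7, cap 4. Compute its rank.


Rank of a partition matroid = sum of min(|Si|, ci) for each block.
= min(5,2) + min(6,3) + min(4,3) + min(8,1) + min(8,7) + min(7,4)
= 2 + 3 + 3 + 1 + 7 + 4
= 20.

20


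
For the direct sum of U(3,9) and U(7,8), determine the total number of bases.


Bases of a direct sum M1 + M2: |B| = |B(M1)| * |B(M2)|.
|B(U(3,9))| = C(9,3) = 84.
|B(U(7,8))| = C(8,7) = 8.
Total bases = 84 * 8 = 672.

672


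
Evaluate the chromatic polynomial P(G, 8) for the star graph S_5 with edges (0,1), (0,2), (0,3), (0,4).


P(tree, k) = k * (k-1)^(4) for any tree on 5 vertices.
P(8) = 8 * 7^4 = 8 * 2401 = 19208.

19208


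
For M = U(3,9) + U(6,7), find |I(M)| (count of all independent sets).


For a direct sum, |I(M1+M2)| = |I(M1)| * |I(M2)|.
|I(U(3,9))| = sum C(9,k) for k=0..3 = 130.
|I(U(6,7))| = sum C(7,k) for k=0..6 = 127.
Total = 130 * 127 = 16510.

16510


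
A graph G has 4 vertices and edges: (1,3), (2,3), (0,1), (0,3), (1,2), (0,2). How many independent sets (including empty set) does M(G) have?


An independent set in a graphic matroid is an acyclic edge subset.
G has 4 vertices and 6 edges.
Enumerate all 2^6 = 64 subsets, checking for acyclicity.
Total independent sets = 38.

38


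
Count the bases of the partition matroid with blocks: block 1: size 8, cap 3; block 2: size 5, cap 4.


A basis picks exactly ci elements from block i.
Number of bases = product of C(|Si|, ci).
= C(8,3) * C(5,4)
= 56 * 5
= 280.

280


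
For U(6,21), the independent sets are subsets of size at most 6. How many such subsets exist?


Independent sets of U(6,21) are all subsets of size <= 6.
Count = (21 choose 0) + (21 choose 1) + (21 choose 2) + (21 choose 3) + (21 choose 4) + (21 choose 5) + (21 choose 6)
     = 1 + 21 + 210 + 1330 + 5985 + 20349 + 54264
     = 82160.

82160


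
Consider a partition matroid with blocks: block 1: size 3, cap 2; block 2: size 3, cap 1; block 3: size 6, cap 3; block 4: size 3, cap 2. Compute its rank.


Rank of a partition matroid = sum of min(|Si|, ci) for each block.
= min(3,2) + min(3,1) + min(6,3) + min(3,2)
= 2 + 1 + 3 + 2
= 8.

8


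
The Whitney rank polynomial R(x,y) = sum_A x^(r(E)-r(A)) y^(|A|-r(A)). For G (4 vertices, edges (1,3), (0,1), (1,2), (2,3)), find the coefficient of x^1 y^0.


R(x,y) = sum over A in 2^E of x^(r(E)-r(A)) * y^(|A|-r(A)).
G has 4 vertices, 4 edges. r(E) = 3.
Enumerate all 2^4 = 16 subsets.
Count subsets with r(E)-r(A)=1 and |A|-r(A)=0: 6.

6


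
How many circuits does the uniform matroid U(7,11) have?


In U(7,11), circuits are the (8)-element subsets.
Any set of 8 elements is dependent, and removing any one element gives
an independent set of size 7, so it is a minimal dependent set.
Number of circuits = (11 choose 8) = 165.

165


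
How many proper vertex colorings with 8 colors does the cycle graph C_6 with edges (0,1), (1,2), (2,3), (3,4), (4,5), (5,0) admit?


P(C_6, k) = (k-1)^6 + (-1)^6*(k-1).
P(8) = (7)^6 + 7
= 117649 + 7 = 117656.

117656


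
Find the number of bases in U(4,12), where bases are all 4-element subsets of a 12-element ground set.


Bases of U(4,12) are all 4-element subsets of the 12-element ground set.
Number of bases = C(12,4).
C(12,4) = (12 * 11 * 10 * 9) / (1 * 2 * 3 * 4) = 495.

495


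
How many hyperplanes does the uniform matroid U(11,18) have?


Hyperplanes of U(11,18) are flats of rank 10.
In a uniform matroid, these are exactly the (10)-element subsets.
Count = C(18,10) = 18! / (10! * 8!) = 43758.

43758


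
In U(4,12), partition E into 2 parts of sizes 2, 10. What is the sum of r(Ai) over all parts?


r(Ai) = min(|Ai|, 4) for each part.
Sum = min(2,4) + min(10,4)
    = 2 + 4
    = 6.

6


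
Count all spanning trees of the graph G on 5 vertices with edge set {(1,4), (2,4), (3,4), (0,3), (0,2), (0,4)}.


By Kirchhoff's matrix tree theorem, the number of spanning trees equals
the determinant of any cofactor of the Laplacian matrix L.
G has 5 vertices and 6 edges.
Computing the (4 x 4) cofactor determinant gives 8.

8


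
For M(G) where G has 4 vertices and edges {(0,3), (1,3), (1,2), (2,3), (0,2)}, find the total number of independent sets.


An independent set in a graphic matroid is an acyclic edge subset.
G has 4 vertices and 5 edges.
Enumerate all 2^5 = 32 subsets, checking for acyclicity.
Total independent sets = 24.

24


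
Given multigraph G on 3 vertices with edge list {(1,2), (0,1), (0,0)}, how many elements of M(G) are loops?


In a graphic matroid, a loop is a self-loop edge (u,u) with rank 0.
Examining all 3 edges for self-loops...
Self-loops found: (0,0)
Number of loops = 1.

1


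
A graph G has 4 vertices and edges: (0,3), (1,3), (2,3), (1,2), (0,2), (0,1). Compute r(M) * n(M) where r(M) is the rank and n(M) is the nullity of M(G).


r(M) = |V| - c = 4 - 1 = 3.
nullity = |E| - r(M) = 6 - 3 = 3.
Product = 3 * 3 = 9.

9


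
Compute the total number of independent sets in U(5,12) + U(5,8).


For a direct sum, |I(M1+M2)| = |I(M1)| * |I(M2)|.
|I(U(5,12))| = sum C(12,k) for k=0..5 = 1586.
|I(U(5,8))| = sum C(8,k) for k=0..5 = 219.
Total = 1586 * 219 = 347334.

347334


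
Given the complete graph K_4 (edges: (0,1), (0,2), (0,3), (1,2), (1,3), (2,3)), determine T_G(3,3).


T(K_4; x,y) = x^3 + 3x^2 + 4xy + 2x + y^3 + 3y^2 + 2y.
Substituting x=3, y=3:
= 27 + 27 + 36 + 6 + 27 + 27 + 6
= 156.

156


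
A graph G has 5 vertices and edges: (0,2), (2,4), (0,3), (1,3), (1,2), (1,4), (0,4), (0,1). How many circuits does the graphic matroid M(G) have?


A circuit in a graphic matroid = edge set of a simple cycle.
G has 5 vertices and 8 edges.
Enumerating all minimal edge subsets forming cycles...
Total circuits found: 12.

12


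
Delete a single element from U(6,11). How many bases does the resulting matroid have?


Deleting e from U(6,11) gives U(6,10) since n > r.
Bases of U(6,10) = C(10,6) = 210.

210


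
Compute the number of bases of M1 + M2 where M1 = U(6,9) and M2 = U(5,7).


Bases of a direct sum M1 + M2: |B| = |B(M1)| * |B(M2)|.
|B(U(6,9))| = C(9,6) = 84.
|B(U(5,7))| = C(7,5) = 21.
Total bases = 84 * 21 = 1764.

1764


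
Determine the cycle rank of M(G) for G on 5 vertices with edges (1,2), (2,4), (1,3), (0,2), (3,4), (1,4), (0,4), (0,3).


Cycle rank (nullity) = |E| - r(M) = |E| - (|V| - c).
|E| = 8, |V| = 5, c = 1.
Nullity = 8 - (5 - 1) = 8 - 4 = 4.

4


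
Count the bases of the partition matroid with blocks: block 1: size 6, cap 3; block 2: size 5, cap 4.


A basis picks exactly ci elements from block i.
Number of bases = product of C(|Si|, ci).
= C(6,3) * C(5,4)
= 20 * 5
= 100.

100


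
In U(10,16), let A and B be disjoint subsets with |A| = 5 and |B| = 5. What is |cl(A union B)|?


|A union B| = 5 + 5 = 10 (disjoint).
In U(10,16), cl(S) = S if |S| < 10, else cl(S) = E.
Since 10 >= 10, cl(A union B) = E.
|cl(A union B)| = 16.

16


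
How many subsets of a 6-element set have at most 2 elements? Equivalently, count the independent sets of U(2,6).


Independent sets of U(2,6) are all subsets of size <= 2.
Count = (6 choose 0) + (6 choose 1) + (6 choose 2)
     = 1 + 6 + 15
     = 22.

22


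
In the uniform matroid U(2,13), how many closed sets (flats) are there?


Flats of U(2,13): every subset of size < 2 is a flat, plus E itself.
Count = (13 choose 0) + (13 choose 1) + 1
     = 1 + 13 + 1
     = 15.

15


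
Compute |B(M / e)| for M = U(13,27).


Contracting e from U(13,27) gives U(12,26).
Bases of U(12,26) = C(26,12) = 9657700.

9657700


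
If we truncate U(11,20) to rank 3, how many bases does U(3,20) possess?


Truncating U(11,20) to rank 3 gives U(3,20).
Bases of U(3,20) are all 3-element subsets of 20 elements.
Number of bases = C(20,3) = 20! / (3! * 17!) = 1140.

1140


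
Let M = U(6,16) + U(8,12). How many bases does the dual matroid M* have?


(M1+M2)* = M1* + M2*.
M1* = U(10,16), bases: C(16,10) = 8008.
M2* = U(4,12), bases: C(12,4) = 495.
|B(M*)| = 8008 * 495 = 3963960.

3963960


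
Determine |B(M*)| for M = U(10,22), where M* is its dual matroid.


The dual of U(r,n) is U(n-r, n) = U(12,22).
Bases of U(12,22) are all (12)-element subsets.
|B(M*)| = C(22,12) = 22! / (12! * 10!) = 646646.

646646


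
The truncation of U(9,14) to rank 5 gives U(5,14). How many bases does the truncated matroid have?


Truncating U(9,14) to rank 5 gives U(5,14).
Bases of U(5,14) are all 5-element subsets of 14 elements.
Number of bases = C(14,5) = 2002.

2002


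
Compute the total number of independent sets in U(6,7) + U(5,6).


For a direct sum, |I(M1+M2)| = |I(M1)| * |I(M2)|.
|I(U(6,7))| = sum C(7,k) for k=0..6 = 127.
|I(U(5,6))| = sum C(6,k) for k=0..5 = 63.
Total = 127 * 63 = 8001.

8001


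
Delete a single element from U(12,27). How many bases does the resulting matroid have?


Deleting e from U(12,27) gives U(12,26) since n > r.
Bases of U(12,26) = C(26,12) = 9657700.

9657700


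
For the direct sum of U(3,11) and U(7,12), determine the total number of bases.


Bases of a direct sum M1 + M2: |B| = |B(M1)| * |B(M2)|.
|B(U(3,11))| = C(11,3) = 165.
|B(U(7,12))| = C(12,7) = 792.
Total bases = 165 * 792 = 130680.

130680


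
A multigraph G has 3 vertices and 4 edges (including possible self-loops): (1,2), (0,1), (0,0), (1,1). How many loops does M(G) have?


In a graphic matroid, a loop is a self-loop edge (u,u) with rank 0.
Examining all 4 edges for self-loops...
Self-loops found: (0,0), (1,1)
Number of loops = 2.

2


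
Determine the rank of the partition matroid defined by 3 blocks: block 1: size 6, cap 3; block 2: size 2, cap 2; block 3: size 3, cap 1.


Rank of a partition matroid = sum of min(|Si|, ci) for each block.
= min(6,3) + min(2,2) + min(3,1)
= 3 + 2 + 1
= 6.

6


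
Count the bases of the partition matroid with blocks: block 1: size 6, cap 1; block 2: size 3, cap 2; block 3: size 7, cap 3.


A basis picks exactly ci elements from block i.
Number of bases = product of C(|Si|, ci).
= C(6,1) * C(3,2) * C(7,3)
= 6 * 3 * 35
= 630.

630


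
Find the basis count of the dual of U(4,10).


The dual of U(r,n) is U(n-r, n) = U(6,10).
Bases of U(6,10) are all (6)-element subsets.
|B(M*)| = C(10,6) = 10! / (6! * 4!) = 210.

210


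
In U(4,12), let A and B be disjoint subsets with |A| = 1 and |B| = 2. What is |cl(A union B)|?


|A union B| = 1 + 2 = 3 (disjoint).
In U(4,12), cl(S) = S if |S| < 4, else cl(S) = E.
Since 3 < 4, cl(A union B) = A union B.
|cl(A union B)| = 3.

3


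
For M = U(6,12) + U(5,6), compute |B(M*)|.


(M1+M2)* = M1* + M2*.
M1* = U(6,12), bases: C(12,6) = 924.
M2* = U(1,6), bases: C(6,1) = 6.
|B(M*)| = 924 * 6 = 5544.

5544


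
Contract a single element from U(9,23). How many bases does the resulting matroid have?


Contracting e from U(9,23) gives U(8,22).
Bases of U(8,22) = C(22,8) = 319770.

319770


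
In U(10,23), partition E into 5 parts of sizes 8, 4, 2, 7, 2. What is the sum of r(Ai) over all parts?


r(Ai) = min(|Ai|, 10) for each part.
Sum = min(8,10) + min(4,10) + min(2,10) + min(7,10) + min(2,10)
    = 8 + 4 + 2 + 7 + 2
    = 23.

23


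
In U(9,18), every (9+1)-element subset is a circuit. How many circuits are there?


In U(9,18), circuits are the (10)-element subsets.
Any set of 10 elements is dependent, and removing any one element gives
an independent set of size 9, so it is a minimal dependent set.
Number of circuits = C(18,10) = 43758.

43758


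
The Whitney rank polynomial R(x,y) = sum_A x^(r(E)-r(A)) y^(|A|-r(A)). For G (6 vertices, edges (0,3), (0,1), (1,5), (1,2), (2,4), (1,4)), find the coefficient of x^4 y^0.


R(x,y) = sum over A in 2^E of x^(r(E)-r(A)) * y^(|A|-r(A)).
G has 6 vertices, 6 edges. r(E) = 5.
Enumerate all 2^6 = 64 subsets.
Count subsets with r(E)-r(A)=4 and |A|-r(A)=0: 6.

6


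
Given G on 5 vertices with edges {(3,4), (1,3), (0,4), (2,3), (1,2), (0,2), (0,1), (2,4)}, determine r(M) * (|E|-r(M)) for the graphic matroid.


r(M) = |V| - c = 5 - 1 = 4.
nullity = |E| - r(M) = 8 - 4 = 4.
Product = 4 * 4 = 16.

16


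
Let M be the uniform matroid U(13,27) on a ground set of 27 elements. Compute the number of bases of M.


Bases of U(13,27) are all 13-element subsets of the 27-element ground set.
Number of bases = C(27,13).
C(27,13) = 20058300.

20058300


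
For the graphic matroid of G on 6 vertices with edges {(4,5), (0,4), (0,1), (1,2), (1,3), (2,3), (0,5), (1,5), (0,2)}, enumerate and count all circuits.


A circuit in a graphic matroid = edge set of a simple cycle.
G has 6 vertices and 9 edges.
Enumerating all minimal edge subsets forming cycles...
Total circuits found: 10.

10


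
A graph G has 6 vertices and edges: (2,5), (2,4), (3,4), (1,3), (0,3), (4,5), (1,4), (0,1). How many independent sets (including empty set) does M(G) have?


An independent set in a graphic matroid is an acyclic edge subset.
G has 6 vertices and 8 edges.
Enumerate all 2^8 = 256 subsets, checking for acyclicity.
Total independent sets = 168.

168


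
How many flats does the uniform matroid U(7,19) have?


Flats of U(7,19): every subset of size < 7 is a flat, plus E itself.
Count = C(19,0) + C(19,1) + C(19,2) + C(19,3) + C(19,4) + C(19,5) + C(19,6) + 1
     = 1 + 19 + 171 + 969 + 3876 + 11628 + 27132 + 1
     = 43797.

43797


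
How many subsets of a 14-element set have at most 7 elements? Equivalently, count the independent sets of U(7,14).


Independent sets of U(7,14) are all subsets of size <= 7.
Count = (14 choose 0) + (14 choose 1) + (14 choose 2) + (14 choose 3) + (14 choose 4) + (14 choose 5) + (14 choose 6) + (14 choose 7)
     = 1 + 14 + 91 + 364 + 1001 + 2002 + 3003 + 3432
     = 9908.

9908
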